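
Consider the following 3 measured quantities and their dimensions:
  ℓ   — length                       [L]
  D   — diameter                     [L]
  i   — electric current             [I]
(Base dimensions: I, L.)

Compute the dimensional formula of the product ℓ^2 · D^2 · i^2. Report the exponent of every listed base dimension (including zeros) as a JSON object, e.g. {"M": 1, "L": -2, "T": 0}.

Write exponents as rows I,L / cols ℓ,D,i:
  I: [ 0  0  1]
  L: [ 1  1  0]
  [I]: (2)·0+(2)·0+(2)·1 = 2
  [L]: (2)·1+(2)·1+(2)·0 = 4
⇒ I^2 L^4

{"I": 2, "L": 4}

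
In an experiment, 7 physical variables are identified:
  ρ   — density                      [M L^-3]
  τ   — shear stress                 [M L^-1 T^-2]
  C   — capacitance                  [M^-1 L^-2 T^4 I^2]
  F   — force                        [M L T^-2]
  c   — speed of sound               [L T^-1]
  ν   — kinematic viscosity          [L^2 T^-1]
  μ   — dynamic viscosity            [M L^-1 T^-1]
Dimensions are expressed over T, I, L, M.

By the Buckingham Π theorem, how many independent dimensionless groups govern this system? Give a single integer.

3

Write exponents as rows T,I,L,M / cols ρ,τ,C,F,c,ν,μ:
  T: [ 0 -2  4 -2 -1 -1 -1]
  I: [ 0  0  2  0  0  0  0]
  L: [-3 -1 -2  1  1  2 -1]
  M: [ 1  1 -1  1  0  0  1]
Row reduction gives pivot columns ρ,τ,C,F; rank = 4
n=7, r=4 ⇒ 3 dimensionless groups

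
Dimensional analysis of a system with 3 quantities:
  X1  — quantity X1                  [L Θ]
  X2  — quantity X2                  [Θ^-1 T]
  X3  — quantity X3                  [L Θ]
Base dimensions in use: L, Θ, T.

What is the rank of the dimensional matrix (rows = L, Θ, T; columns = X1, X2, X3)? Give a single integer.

Write exponents as rows L,Θ,T / cols X1,X2,X3:
  L: [ 1  0  1]
  Θ: [ 1 -1  1]
  T: [ 0  1  0]
Row reduction gives pivot columns X1,X2; rank = 2

2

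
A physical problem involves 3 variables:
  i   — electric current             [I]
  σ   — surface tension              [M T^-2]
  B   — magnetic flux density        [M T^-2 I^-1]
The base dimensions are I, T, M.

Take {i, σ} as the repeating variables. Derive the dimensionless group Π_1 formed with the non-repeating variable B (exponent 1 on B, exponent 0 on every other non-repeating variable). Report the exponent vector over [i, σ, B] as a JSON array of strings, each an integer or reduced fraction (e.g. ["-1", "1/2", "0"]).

Write exponents as rows I,T,M / cols i,σ,B:
  I: [ 1  0 -1]
  T: [ 0 -2 -2]
  M: [ 0  1  1]
Echelon form has 2 nonzero rows (pivots: i,σ)
Repeat: i,σ; free: B
RREF:
  r0: [   1    0   -1]
  r1: [   0    1    1]
  r2: [   0    0    0]
Fix exponent of B at 1; solve each RREF row for its pivot's exponent:
  r0: exp(i) + (-1)·1 = 0 ⇒ exp(i) = 1
  r1: exp(σ) + (1)·1 = 0 ⇒ exp(σ) = -1
Π_1 = i · σ^-1 · B

["1", "-1", "1"]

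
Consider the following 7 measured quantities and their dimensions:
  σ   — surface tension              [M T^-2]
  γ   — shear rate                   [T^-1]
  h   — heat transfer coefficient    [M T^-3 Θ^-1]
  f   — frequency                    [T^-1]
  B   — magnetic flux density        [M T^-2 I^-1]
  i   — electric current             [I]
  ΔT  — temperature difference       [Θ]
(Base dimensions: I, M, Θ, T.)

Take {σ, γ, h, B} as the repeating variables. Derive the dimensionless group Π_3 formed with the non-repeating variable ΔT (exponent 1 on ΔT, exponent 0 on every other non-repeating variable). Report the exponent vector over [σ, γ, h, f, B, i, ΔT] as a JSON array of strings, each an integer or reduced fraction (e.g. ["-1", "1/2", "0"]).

["-1", "-1", "1", "0", "0", "0", "1"]

Dimensional matrix (I×M×Θ×T by σ×γ×h×f×B×i×ΔT):
  I: [ 0  0  0  0 -1  1  0]
  M: [ 1  0  1  0  1  0  0]
  Θ: [ 0  0 -1  0  0  0  1]
  T: [-2 -1 -3 -1 -2  0  0]
Echelon form has 4 nonzero rows (pivots: σ,γ,h,B)
Repeat: σ,γ,h,B; free: f,i,ΔT
RREF:
  r0: [   1    0    0    0    0    1    1]
  r1: [   0    1    0    1    0    0    1]
  r2: [   0    0    1    0    0    0   -1]
  r3: [   0    0    0    0    1   -1    0]
Fix exponent of ΔT at 1, f at 0, i at 0; solve each RREF row for its pivot's exponent:
  r0: exp(σ) + (1)·1 = 0 ⇒ exp(σ) = -1
  r1: exp(γ) + (1)·1 = 0 ⇒ exp(γ) = -1
  r2: exp(h) + (-1)·1 = 0 ⇒ exp(h) = 1
  r3: exp(B) + (0)·1 = 0 ⇒ exp(B) = 0
Π_3 = σ^-1 · γ^-1 · h · ΔT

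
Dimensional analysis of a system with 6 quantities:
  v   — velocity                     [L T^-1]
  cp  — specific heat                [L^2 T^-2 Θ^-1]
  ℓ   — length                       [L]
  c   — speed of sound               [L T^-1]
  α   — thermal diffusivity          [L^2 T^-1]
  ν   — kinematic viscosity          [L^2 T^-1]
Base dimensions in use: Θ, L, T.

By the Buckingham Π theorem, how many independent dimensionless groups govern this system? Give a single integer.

Dimensional matrix (Θ×L×T by v×cp×ℓ×c×α×ν):
  Θ: [ 0 -1  0  0  0  0]
  L: [ 1  2  1  1  2  2]
  T: [-1 -2  0 -1 -1 -1]
Echelon form has 3 nonzero rows (pivots: v,cp,ℓ)
6 vars − rank 3 = 3 Π groups

3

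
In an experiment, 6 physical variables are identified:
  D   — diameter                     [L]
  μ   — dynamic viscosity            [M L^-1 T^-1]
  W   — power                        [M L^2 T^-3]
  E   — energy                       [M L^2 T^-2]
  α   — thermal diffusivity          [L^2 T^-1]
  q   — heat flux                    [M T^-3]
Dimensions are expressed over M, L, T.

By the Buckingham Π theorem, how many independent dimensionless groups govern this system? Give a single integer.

3

Exponent matrix [M,L,T] × [D,μ,W,E,α,q]:
  M: [ 0  1  1  1  0  1]
  L: [ 1 -1  2  2  2  0]
  T: [ 0 -1 -3 -2 -1 -3]
Echelon form has 3 nonzero rows (pivots: D,μ,W)
n=6, r=3 ⇒ 3 dimensionless groups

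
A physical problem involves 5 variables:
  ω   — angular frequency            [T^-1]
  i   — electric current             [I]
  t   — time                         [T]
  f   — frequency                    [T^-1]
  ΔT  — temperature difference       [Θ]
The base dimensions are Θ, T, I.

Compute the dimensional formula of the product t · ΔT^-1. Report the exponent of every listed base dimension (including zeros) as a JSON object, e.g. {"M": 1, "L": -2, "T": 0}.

{"Θ": -1, "T": 1, "I": 0}

Write exponents as rows Θ,T,I / cols ω,i,t,f,ΔT:
  Θ: [ 0  0  0  0  1]
  T: [-1  0  1 -1  0]
  I: [ 0  1  0  0  0]
  [Θ]: (1)·0+(-1)·1 = -1
  [T]: (1)·1+(-1)·0 = 1
  [I]: (1)·0+(-1)·0 = 0
⇒ Θ^-1 T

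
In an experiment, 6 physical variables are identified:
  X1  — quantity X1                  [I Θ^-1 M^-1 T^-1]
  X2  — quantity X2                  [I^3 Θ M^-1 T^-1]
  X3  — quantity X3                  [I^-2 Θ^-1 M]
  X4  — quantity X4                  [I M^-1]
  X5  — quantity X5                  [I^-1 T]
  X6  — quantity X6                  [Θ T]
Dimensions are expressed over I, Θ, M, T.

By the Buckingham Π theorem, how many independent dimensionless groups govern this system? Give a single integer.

3

Exponent matrix [I,Θ,M,T] × [X1,X2,X3,X4,X5,X6]:
  I: [ 1  3 -2  1 -1  0]
  Θ: [-1  1 -1  0  0  1]
  M: [-1 -1  1 -1  0  0]
  T: [-1 -1  0  0  1  1]
RREF → pivots at {X1,X2,X3} ⇒ r = 3
6 vars − rank 3 = 3 Π groups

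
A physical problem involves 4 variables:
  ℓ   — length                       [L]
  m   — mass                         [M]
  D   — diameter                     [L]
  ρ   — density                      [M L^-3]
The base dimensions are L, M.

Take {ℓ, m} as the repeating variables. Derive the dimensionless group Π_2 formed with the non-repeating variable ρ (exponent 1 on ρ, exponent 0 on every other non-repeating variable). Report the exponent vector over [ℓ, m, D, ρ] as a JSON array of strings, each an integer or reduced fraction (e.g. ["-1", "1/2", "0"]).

["3", "-1", "0", "1"]

Dimensional matrix (L×M by ℓ×m×D×ρ):
  L: [ 1  0  1 -3]
  M: [ 0  1  0  1]
Echelon form has 2 nonzero rows (pivots: ℓ,m)
Repeat: ℓ,m; free: D,ρ
RREF:
  r0: [   1    0    1   -3]
  r1: [   0    1    0    1]
Fix exponent of ρ at 1, D at 0; solve each RREF row for its pivot's exponent:
  r0: exp(ℓ) + (-3)·1 = 0 ⇒ exp(ℓ) = 3
  r1: exp(m) + (1)·1 = 0 ⇒ exp(m) = -1
Π_2 = ℓ^3 · m^-1 · ρ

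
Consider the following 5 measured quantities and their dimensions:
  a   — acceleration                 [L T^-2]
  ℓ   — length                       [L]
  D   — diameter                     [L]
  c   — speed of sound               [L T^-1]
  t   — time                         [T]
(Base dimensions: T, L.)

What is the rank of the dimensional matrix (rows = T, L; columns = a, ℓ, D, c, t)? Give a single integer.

Write exponents as rows T,L / cols a,ℓ,D,c,t:
  T: [-2  0  0 -1  1]
  L: [ 1  1  1  1  0]
Echelon form has 2 nonzero rows (pivots: a,ℓ)

2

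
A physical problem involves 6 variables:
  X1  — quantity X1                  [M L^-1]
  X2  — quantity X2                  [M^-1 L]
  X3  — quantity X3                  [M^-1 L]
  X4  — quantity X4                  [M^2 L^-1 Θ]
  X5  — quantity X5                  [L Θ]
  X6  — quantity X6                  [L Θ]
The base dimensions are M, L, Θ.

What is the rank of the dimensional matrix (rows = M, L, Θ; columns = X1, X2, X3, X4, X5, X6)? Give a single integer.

Exponent matrix [M,L,Θ] × [X1,X2,X3,X4,X5,X6]:
  M: [ 1 -1 -1  2  0  0]
  L: [-1  1  1 -1  1  1]
  Θ: [ 0  0  0  1  1  1]
Echelon form has 2 nonzero rows (pivots: X1,X4)

2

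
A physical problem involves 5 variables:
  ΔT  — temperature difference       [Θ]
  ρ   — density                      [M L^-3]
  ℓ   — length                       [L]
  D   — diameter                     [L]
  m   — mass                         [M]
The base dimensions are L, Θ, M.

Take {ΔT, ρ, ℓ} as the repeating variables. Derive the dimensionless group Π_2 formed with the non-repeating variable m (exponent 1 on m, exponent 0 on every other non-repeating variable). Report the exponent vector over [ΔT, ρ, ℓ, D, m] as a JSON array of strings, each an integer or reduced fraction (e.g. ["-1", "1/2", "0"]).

Write exponents as rows L,Θ,M / cols ΔT,ρ,ℓ,D,m:
  L: [ 0 -3  1  1  0]
  Θ: [ 1  0  0  0  0]
  M: [ 0  1  0  0  1]
Echelon form has 3 nonzero rows (pivots: ΔT,ρ,ℓ)
Pivot set = {ΔT,ρ,ℓ}, free = {D,m}
RREF:
  r0: [   1    0    0    0    0]
  r1: [   0    1    0    0    1]
  r2: [   0    0    1    1    3]
Fix exponent of m at 1, D at 0; solve each RREF row for its pivot's exponent:
  r0: exp(ΔT) + (0)·1 = 0 ⇒ exp(ΔT) = 0
  r1: exp(ρ) + (1)·1 = 0 ⇒ exp(ρ) = -1
  r2: exp(ℓ) + (3)·1 = 0 ⇒ exp(ℓ) = -3
Π_2 = ρ^-1 · ℓ^-3 · m

["0", "-1", "-3", "0", "1"]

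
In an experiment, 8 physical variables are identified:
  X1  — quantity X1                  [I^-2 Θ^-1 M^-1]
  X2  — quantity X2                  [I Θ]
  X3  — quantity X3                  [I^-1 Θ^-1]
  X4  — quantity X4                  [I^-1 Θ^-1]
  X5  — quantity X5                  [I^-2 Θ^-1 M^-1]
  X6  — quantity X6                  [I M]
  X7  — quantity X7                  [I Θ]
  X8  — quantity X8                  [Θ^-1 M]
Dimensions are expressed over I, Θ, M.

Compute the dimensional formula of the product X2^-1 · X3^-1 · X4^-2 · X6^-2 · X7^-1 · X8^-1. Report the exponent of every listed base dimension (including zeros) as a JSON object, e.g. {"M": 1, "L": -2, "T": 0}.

{"I": -1, "Θ": 2, "M": -3}

Write exponents as rows I,Θ,M / cols X1,X2,X3,X4,X5,X6,X7,X8:
  I: [-2  1 -1 -1 -2  1  1  0]
  Θ: [-1  1 -1 -1 -1  0  1 -1]
  M: [-1  0  0  0 -1  1  0  1]
  [I]: (-1)·1+(-1)·-1+(-2)·-1+(-2)·1+(-1)·1+(-1)·0 = -1
  [Θ]: (-1)·1+(-1)·-1+(-2)·-1+(-2)·0+(-1)·1+(-1)·-1 = 2
  [M]: (-1)·0+(-1)·0+(-2)·0+(-2)·1+(-1)·0+(-1)·1 = -3
⇒ I^-1 Θ^2 M^-3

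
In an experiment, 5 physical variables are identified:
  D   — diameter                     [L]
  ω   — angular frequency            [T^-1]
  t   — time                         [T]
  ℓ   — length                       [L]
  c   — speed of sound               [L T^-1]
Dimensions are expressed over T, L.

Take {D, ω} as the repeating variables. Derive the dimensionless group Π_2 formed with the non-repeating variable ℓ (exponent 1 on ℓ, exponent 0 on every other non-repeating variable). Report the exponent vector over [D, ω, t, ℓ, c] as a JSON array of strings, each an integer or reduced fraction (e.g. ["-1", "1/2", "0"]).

Dimensional matrix (T×L by D×ω×t×ℓ×c):
  T: [ 0 -1  1  0 -1]
  L: [ 1  0  0  1  1]
Row reduction gives pivot columns D,ω; rank = 2
Pivot set = {D,ω}, free = {t,ℓ,c}
RREF:
  r0: [   1    0    0    1    1]
  r1: [   0    1   -1    0    1]
Fix exponent of ℓ at 1, t at 0, c at 0; solve each RREF row for its pivot's exponent:
  r0: exp(D) + (1)·1 = 0 ⇒ exp(D) = -1
  r1: exp(ω) + (0)·1 = 0 ⇒ exp(ω) = 0
Π_2 = D^-1 · ℓ

["-1", "0", "0", "1", "0"]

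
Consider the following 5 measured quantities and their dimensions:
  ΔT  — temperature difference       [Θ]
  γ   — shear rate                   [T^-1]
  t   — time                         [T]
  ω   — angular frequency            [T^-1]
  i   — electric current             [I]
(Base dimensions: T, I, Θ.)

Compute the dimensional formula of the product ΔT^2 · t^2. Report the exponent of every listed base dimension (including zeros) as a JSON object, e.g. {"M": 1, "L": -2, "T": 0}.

{"T": 2, "I": 0, "Θ": 2}

Write exponents as rows T,I,Θ / cols ΔT,γ,t,ω,i:
  T: [ 0 -1  1 -1  0]
  I: [ 0  0  0  0  1]
  Θ: [ 1  0  0  0  0]
  [T]: (2)·0+(2)·1 = 2
  [I]: (2)·0+(2)·0 = 0
  [Θ]: (2)·1+(2)·0 = 2
⇒ T^2 Θ^2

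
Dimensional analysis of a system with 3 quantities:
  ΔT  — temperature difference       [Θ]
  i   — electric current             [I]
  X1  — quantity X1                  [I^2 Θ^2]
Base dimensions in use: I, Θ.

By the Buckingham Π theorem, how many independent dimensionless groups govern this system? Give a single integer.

1

Dimensional matrix (I×Θ by ΔT×i×X1):
  I: [ 0  1  2]
  Θ: [ 1  0  2]
RREF → pivots at {ΔT,i} ⇒ r = 2
n=3, r=2 ⇒ 1 dimensionless group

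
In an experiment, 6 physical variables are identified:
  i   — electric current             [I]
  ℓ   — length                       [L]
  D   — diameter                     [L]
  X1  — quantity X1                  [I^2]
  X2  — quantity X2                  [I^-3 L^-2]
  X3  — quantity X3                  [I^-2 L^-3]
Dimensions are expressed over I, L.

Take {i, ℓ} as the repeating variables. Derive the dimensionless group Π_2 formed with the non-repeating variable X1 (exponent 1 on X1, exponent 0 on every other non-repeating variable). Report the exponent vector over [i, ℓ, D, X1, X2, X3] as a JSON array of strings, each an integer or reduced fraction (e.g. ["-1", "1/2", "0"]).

["-2", "0", "0", "1", "0", "0"]

Dimensional matrix (I×L by i×ℓ×D×X1×X2×X3):
  I: [ 1  0  0  2 -3 -2]
  L: [ 0  1  1  0 -2 -3]
RREF → pivots at {i,ℓ} ⇒ r = 2
Pivot set = {i,ℓ}, free = {D,X1,X2,X3}
RREF:
  r0: [   1    0    0    2   -3   -2]
  r1: [   0    1    1    0   -2   -3]
Fix exponent of X1 at 1, D at 0, X2 at 0, X3 at 0; solve each RREF row for its pivot's exponent:
  r0: exp(i) + (2)·1 = 0 ⇒ exp(i) = -2
  r1: exp(ℓ) + (0)·1 = 0 ⇒ exp(ℓ) = 0
Π_2 = i^-2 · X1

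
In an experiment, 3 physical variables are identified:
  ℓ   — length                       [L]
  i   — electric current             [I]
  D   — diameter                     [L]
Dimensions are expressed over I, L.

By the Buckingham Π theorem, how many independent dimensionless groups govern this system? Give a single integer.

1

Write exponents as rows I,L / cols ℓ,i,D:
  I: [ 0  1  0]
  L: [ 1  0  1]
Row reduction gives pivot columns ℓ,i; rank = 2
3 vars − rank 2 = 1 Π group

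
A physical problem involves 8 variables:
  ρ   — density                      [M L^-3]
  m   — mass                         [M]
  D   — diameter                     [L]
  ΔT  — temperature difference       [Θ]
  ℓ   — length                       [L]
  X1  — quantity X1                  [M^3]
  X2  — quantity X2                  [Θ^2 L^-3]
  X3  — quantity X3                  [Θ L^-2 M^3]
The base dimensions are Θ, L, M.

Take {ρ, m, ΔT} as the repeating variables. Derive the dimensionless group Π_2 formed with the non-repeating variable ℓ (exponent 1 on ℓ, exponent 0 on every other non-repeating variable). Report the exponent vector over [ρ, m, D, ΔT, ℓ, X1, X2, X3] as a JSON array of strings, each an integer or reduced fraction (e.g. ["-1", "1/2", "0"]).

Exponent matrix [Θ,L,M] × [ρ,m,D,ΔT,ℓ,X1,X2,X3]:
  Θ: [ 0  0  0  1  0  0  2  1]
  L: [-3  0  1  0  1  0 -3 -2]
  M: [ 1  1  0  0  0  3  0  3]
Row reduction gives pivot columns ρ,m,ΔT; rank = 3
Pivot set = {ρ,m,ΔT}, free = {D,ℓ,X1,X2,X3}
RREF:
  r0: [   1    0 -1/3    0 -1/3    0    1  2/3]
  r1: [   0    1  1/3    0  1/3    3   -1  7/3]
  r2: [   0    0    0    1    0    0    2    1]
Fix exponent of ℓ at 1, D at 0, X1 at 0, X2 at 0, X3 at 0; solve each RREF row for its pivot's exponent:
  r0: exp(ρ) + (-1/3)·1 = 0 ⇒ exp(ρ) = 1/3
  r1: exp(m) + (1/3)·1 = 0 ⇒ exp(m) = -1/3
  r2: exp(ΔT) + (0)·1 = 0 ⇒ exp(ΔT) = 0
Π_2 = ρ^(1/3) · m^(-1/3) · ℓ

["1/3", "-1/3", "0", "0", "1", "0", "0", "0"]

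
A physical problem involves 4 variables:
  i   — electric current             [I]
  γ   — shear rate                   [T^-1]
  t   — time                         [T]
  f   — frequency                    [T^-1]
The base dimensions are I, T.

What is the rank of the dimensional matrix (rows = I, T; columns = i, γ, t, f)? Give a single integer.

Exponent matrix [I,T] × [i,γ,t,f]:
  I: [ 1  0  0  0]
  T: [ 0 -1  1 -1]
Echelon form has 2 nonzero rows (pivots: i,γ)

2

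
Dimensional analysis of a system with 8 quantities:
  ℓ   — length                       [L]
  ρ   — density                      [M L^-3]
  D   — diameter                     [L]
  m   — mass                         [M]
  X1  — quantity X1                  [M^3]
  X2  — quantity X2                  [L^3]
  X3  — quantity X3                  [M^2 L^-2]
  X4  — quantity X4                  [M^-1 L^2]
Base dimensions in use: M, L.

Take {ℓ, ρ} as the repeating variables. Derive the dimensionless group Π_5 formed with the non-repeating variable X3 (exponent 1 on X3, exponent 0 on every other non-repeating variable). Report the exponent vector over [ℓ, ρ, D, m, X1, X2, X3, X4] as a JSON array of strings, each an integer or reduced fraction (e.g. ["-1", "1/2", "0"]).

["-4", "-2", "0", "0", "0", "0", "1", "0"]

Dimensional matrix (M×L by ℓ×ρ×D×m×X1×X2×X3×X4):
  M: [ 0  1  0  1  3  0  2 -1]
  L: [ 1 -3  1  0  0  3 -2  2]
RREF → pivots at {ℓ,ρ} ⇒ r = 2
Repeat: ℓ,ρ; free: D,m,X1,X2,X3,X4
RREF:
  r0: [   1    0    1    3    9    3    4   -1]
  r1: [   0    1    0    1    3    0    2   -1]
Fix exponent of X3 at 1, D at 0, m at 0, X1 at 0, X2 at 0, X4 at 0; solve each RREF row for its pivot's exponent:
  r0: exp(ℓ) + (4)·1 = 0 ⇒ exp(ℓ) = -4
  r1: exp(ρ) + (2)·1 = 0 ⇒ exp(ρ) = -2
Π_5 = ℓ^-4 · ρ^-2 · X3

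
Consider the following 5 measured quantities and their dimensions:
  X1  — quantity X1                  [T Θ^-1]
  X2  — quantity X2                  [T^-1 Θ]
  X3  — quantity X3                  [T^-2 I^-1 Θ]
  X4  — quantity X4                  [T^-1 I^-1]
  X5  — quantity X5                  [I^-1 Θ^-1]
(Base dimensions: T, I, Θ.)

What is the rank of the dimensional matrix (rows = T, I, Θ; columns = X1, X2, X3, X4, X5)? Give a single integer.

Dimensional matrix (T×I×Θ by X1×X2×X3×X4×X5):
  T: [ 1 -1 -2 -1  0]
  I: [ 0  0 -1 -1 -1]
  Θ: [-1  1  1  0 -1]
Row reduction gives pivot columns X1,X3; rank = 2

2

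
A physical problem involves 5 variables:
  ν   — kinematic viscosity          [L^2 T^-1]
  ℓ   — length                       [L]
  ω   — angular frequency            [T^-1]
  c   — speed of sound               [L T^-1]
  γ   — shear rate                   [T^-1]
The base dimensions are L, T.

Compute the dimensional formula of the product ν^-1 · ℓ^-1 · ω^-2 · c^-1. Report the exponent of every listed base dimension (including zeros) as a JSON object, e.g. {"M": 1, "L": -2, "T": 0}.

{"L": -4, "T": 4}

Exponent matrix [L,T] × [ν,ℓ,ω,c,γ]:
  L: [ 2  1  0  1  0]
  T: [-1  0 -1 -1 -1]
  [L]: (-1)·2+(-1)·1+(-2)·0+(-1)·1 = -4
  [T]: (-1)·-1+(-1)·0+(-2)·-1+(-1)·-1 = 4
⇒ L^-4 T^4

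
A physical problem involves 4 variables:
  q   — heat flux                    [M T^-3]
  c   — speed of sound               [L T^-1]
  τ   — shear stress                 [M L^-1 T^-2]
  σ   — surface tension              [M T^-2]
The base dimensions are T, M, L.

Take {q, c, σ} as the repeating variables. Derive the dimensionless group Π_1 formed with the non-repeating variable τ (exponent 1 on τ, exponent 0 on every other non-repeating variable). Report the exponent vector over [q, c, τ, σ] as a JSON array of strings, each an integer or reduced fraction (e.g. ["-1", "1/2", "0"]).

Write exponents as rows T,M,L / cols q,c,τ,σ:
  T: [-3 -1 -2 -2]
  M: [ 1  0  1  1]
  L: [ 0  1 -1  0]
RREF → pivots at {q,c,σ} ⇒ r = 3
Pivot set = {q,c,σ}, free = {τ}
RREF:
  r0: [   1    0    1    0]
  r1: [   0    1   -1    0]
  r2: [   0    0    0    1]
Fix exponent of τ at 1; solve each RREF row for its pivot's exponent:
  r0: exp(q) + (1)·1 = 0 ⇒ exp(q) = -1
  r1: exp(c) + (-1)·1 = 0 ⇒ exp(c) = 1
  r2: exp(σ) + (0)·1 = 0 ⇒ exp(σ) = 0
Π_1 = q^-1 · c · τ

["-1", "1", "1", "0"]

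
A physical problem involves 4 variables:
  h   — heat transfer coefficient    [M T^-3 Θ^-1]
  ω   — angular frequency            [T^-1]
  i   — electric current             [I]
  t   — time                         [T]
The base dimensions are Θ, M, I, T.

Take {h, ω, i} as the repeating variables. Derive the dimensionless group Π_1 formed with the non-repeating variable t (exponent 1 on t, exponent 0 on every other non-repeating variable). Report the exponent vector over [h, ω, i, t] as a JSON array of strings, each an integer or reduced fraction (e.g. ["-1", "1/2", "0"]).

["0", "1", "0", "1"]

Exponent matrix [Θ,M,I,T] × [h,ω,i,t]:
  Θ: [-1  0  0  0]
  M: [ 1  0  0  0]
  I: [ 0  0  1  0]
  T: [-3 -1  0  1]
RREF → pivots at {h,ω,i} ⇒ r = 3
Repeat: h,ω,i; free: t
RREF:
  r0: [   1    0    0    0]
  r1: [   0    1    0   -1]
  r2: [   0    0    1    0]
  r3: [   0    0    0    0]
Fix exponent of t at 1; solve each RREF row for its pivot's exponent:
  r0: exp(h) + (0)·1 = 0 ⇒ exp(h) = 0
  r1: exp(ω) + (-1)·1 = 0 ⇒ exp(ω) = 1
  r2: exp(i) + (0)·1 = 0 ⇒ exp(i) = 0
Π_1 = ω · t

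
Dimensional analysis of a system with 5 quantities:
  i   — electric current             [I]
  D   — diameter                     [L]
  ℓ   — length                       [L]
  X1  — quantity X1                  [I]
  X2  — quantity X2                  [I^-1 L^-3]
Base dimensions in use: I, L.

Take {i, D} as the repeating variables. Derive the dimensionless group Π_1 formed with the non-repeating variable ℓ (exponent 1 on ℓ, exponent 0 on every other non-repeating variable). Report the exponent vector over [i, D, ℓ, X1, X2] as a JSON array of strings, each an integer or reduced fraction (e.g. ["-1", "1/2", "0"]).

Dimensional matrix (I×L by i×D×ℓ×X1×X2):
  I: [ 1  0  0  1 -1]
  L: [ 0  1  1  0 -3]
Echelon form has 2 nonzero rows (pivots: i,D)
Repeat: i,D; free: ℓ,X1,X2
RREF:
  r0: [   1    0    0    1   -1]
  r1: [   0    1    1    0   -3]
Fix exponent of ℓ at 1, X1 at 0, X2 at 0; solve each RREF row for its pivot's exponent:
  r0: exp(i) + (0)·1 = 0 ⇒ exp(i) = 0
  r1: exp(D) + (1)·1 = 0 ⇒ exp(D) = -1
Π_1 = D^-1 · ℓ

["0", "-1", "1", "0", "0"]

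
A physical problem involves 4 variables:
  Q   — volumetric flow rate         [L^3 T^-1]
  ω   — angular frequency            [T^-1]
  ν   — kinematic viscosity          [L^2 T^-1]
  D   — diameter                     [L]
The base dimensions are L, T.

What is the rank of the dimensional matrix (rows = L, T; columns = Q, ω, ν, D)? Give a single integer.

Write exponents as rows L,T / cols Q,ω,ν,D:
  L: [ 3  0  2  1]
  T: [-1 -1 -1  0]
RREF → pivots at {Q,ω} ⇒ r = 2

2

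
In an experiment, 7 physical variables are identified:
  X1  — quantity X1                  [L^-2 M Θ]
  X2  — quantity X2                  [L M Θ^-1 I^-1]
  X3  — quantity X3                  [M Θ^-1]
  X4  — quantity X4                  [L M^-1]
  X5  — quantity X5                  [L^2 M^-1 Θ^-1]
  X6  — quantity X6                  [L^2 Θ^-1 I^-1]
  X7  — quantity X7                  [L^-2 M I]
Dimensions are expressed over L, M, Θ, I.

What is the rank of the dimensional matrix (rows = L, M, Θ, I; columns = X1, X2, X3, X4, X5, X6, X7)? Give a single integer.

3

Dimensional matrix (L×M×Θ×I by X1×X2×X3×X4×X5×X6×X7):
  L: [-2  1  0  1  2  2 -2]
  M: [ 1  1  1 -1 -1  0  1]
  Θ: [ 1 -1 -1  0 -1 -1  0]
  I: [ 0 -1  0  0  0 -1  1]
Echelon form has 3 nonzero rows (pivots: X1,X2,X3)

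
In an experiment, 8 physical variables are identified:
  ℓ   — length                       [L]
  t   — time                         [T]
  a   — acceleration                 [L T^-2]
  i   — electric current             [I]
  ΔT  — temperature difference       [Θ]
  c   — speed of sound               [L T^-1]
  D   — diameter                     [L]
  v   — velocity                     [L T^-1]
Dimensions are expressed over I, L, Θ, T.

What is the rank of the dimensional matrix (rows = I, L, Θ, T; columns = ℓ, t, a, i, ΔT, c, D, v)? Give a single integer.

Exponent matrix [I,L,Θ,T] × [ℓ,t,a,i,ΔT,c,D,v]:
  I: [ 0  0  0  1  0  0  0  0]
  L: [ 1  0  1  0  0  1  1  1]
  Θ: [ 0  0  0  0  1  0  0  0]
  T: [ 0  1 -2  0  0 -1  0 -1]
Row reduction gives pivot columns ℓ,t,i,ΔT; rank = 4

4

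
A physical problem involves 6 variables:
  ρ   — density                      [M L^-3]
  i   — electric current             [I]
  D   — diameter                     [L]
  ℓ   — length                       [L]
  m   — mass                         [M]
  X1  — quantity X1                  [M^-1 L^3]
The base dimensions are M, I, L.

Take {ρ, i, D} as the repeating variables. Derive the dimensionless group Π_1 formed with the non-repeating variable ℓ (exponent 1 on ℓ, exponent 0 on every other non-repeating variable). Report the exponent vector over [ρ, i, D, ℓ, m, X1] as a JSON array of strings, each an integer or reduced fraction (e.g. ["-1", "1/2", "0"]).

Write exponents as rows M,I,L / cols ρ,i,D,ℓ,m,X1:
  M: [ 1  0  0  0  1 -1]
  I: [ 0  1  0  0  0  0]
  L: [-3  0  1  1  0  3]
RREF → pivots at {ρ,i,D} ⇒ r = 3
Repeat: ρ,i,D; free: ℓ,m,X1
RREF:
  r0: [   1    0    0    0    1   -1]
  r1: [   0    1    0    0    0    0]
  r2: [   0    0    1    1    3    0]
Fix exponent of ℓ at 1, m at 0, X1 at 0; solve each RREF row for its pivot's exponent:
  r0: exp(ρ) + (0)·1 = 0 ⇒ exp(ρ) = 0
  r1: exp(i) + (0)·1 = 0 ⇒ exp(i) = 0
  r2: exp(D) + (1)·1 = 0 ⇒ exp(D) = -1
Π_1 = D^-1 · ℓ

["0", "0", "-1", "1", "0", "0"]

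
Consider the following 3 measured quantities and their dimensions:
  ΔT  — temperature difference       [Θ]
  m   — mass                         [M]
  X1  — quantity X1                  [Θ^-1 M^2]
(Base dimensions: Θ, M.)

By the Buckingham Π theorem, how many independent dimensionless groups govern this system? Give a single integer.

Dimensional matrix (Θ×M by ΔT×m×X1):
  Θ: [ 1  0 -1]
  M: [ 0  1  2]
Echelon form has 2 nonzero rows (pivots: ΔT,m)
3 vars − rank 2 = 1 Π group

1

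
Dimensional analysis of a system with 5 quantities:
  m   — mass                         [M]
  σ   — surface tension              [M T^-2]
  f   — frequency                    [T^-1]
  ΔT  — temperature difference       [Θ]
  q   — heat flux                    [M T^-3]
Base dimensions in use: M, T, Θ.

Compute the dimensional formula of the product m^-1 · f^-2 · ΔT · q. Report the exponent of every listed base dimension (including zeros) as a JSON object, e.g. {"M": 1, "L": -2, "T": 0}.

{"M": 0, "T": -1, "Θ": 1}

Exponent matrix [M,T,Θ] × [m,σ,f,ΔT,q]:
  M: [ 1  1  0  0  1]
  T: [ 0 -2 -1  0 -3]
  Θ: [ 0  0  0  1  0]
  [M]: (-1)·1+(-2)·0+(1)·0+(1)·1 = 0
  [T]: (-1)·0+(-2)·-1+(1)·0+(1)·-3 = -1
  [Θ]: (-1)·0+(-2)·0+(1)·1+(1)·0 = 1
⇒ T^-1 Θ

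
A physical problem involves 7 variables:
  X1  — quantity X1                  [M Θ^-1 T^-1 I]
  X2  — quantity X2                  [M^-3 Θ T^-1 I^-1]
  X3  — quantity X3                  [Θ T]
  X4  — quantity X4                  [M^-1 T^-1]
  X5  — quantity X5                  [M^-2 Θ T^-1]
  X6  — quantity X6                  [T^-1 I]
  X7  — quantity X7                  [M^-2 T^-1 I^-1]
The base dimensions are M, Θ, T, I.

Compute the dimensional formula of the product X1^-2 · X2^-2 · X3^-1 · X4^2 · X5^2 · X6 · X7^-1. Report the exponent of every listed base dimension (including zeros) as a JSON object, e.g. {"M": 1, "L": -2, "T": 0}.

{"M": 0, "Θ": 1, "T": -1, "I": 2}

Write exponents as rows M,Θ,T,I / cols X1,X2,X3,X4,X5,X6,X7:
  M: [ 1 -3  0 -1 -2  0 -2]
  Θ: [-1  1  1  0  1  0  0]
  T: [-1 -1  1 -1 -1 -1 -1]
  I: [ 1 -1  0  0  0  1 -1]
  [M]: (-2)·1+(-2)·-3+(-1)·0+(2)·-1+(2)·-2+(1)·0+(-1)·-2 = 0
  [Θ]: (-2)·-1+(-2)·1+(-1)·1+(2)·0+(2)·1+(1)·0+(-1)·0 = 1
  [T]: (-2)·-1+(-2)·-1+(-1)·1+(2)·-1+(2)·-1+(1)·-1+(-1)·-1 = -1
  [I]: (-2)·1+(-2)·-1+(-1)·0+(2)·0+(2)·0+(1)·1+(-1)·-1 = 2
⇒ Θ T^-1 I^2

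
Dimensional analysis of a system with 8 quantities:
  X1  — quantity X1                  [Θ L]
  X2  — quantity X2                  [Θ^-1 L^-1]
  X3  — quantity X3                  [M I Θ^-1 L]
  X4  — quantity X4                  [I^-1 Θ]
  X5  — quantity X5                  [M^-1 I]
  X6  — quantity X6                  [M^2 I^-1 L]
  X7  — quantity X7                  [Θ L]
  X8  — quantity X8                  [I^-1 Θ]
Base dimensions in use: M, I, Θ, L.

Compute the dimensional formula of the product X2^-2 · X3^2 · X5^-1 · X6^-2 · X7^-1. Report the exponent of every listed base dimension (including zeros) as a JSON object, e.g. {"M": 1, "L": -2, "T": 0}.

{"M": -1, "I": 3, "Θ": -1, "L": 1}

Exponent matrix [M,I,Θ,L] × [X1,X2,X3,X4,X5,X6,X7,X8]:
  M: [ 0  0  1  0 -1  2  0  0]
  I: [ 0  0  1 -1  1 -1  0 -1]
  Θ: [ 1 -1 -1  1  0  0  1  1]
  L: [ 1 -1  1  0  0  1  1  0]
  [M]: (-2)·0+(2)·1+(-1)·-1+(-2)·2+(-1)·0 = -1
  [I]: (-2)·0+(2)·1+(-1)·1+(-2)·-1+(-1)·0 = 3
  [Θ]: (-2)·-1+(2)·-1+(-1)·0+(-2)·0+(-1)·1 = -1
  [L]: (-2)·-1+(2)·1+(-1)·0+(-2)·1+(-1)·1 = 1
⇒ M^-1 I^3 Θ^-1 L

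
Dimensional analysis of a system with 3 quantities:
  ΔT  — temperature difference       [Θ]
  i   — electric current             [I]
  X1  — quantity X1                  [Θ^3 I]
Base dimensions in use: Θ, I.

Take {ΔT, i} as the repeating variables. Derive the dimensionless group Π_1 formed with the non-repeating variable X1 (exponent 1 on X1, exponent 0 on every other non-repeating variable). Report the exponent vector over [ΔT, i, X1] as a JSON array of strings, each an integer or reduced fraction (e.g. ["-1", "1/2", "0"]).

["-3", "-1", "1"]

Write exponents as rows Θ,I / cols ΔT,i,X1:
  Θ: [ 1  0  3]
  I: [ 0  1  1]
RREF → pivots at {ΔT,i} ⇒ r = 2
Pivot set = {ΔT,i}, free = {X1}
RREF:
  r0: [   1    0    3]
  r1: [   0    1    1]
Fix exponent of X1 at 1; solve each RREF row for its pivot's exponent:
  r0: exp(ΔT) + (3)·1 = 0 ⇒ exp(ΔT) = -3
  r1: exp(i) + (1)·1 = 0 ⇒ exp(i) = -1
Π_1 = ΔT^-3 · i^-1 · X1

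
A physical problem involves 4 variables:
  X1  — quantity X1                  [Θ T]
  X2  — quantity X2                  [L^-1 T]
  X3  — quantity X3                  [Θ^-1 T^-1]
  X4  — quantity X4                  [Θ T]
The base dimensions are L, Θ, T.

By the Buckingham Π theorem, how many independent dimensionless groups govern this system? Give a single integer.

Dimensional matrix (L×Θ×T by X1×X2×X3×X4):
  L: [ 0 -1  0  0]
  Θ: [ 1  0 -1  1]
  T: [ 1  1 -1  1]
RREF → pivots at {X1,X2} ⇒ r = 2
n=4, r=2 ⇒ 2 dimensionless groups

2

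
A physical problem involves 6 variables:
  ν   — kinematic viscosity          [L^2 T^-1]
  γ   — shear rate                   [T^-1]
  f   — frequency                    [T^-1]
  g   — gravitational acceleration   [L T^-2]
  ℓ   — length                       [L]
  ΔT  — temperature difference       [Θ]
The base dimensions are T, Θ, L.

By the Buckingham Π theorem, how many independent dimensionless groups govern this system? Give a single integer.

3

Write exponents as rows T,Θ,L / cols ν,γ,f,g,ℓ,ΔT:
  T: [-1 -1 -1 -2  0  0]
  Θ: [ 0  0  0  0  0  1]
  L: [ 2  0  0  1  1  0]
Echelon form has 3 nonzero rows (pivots: ν,γ,ΔT)
Π count = n − r = 6 − 3 = 3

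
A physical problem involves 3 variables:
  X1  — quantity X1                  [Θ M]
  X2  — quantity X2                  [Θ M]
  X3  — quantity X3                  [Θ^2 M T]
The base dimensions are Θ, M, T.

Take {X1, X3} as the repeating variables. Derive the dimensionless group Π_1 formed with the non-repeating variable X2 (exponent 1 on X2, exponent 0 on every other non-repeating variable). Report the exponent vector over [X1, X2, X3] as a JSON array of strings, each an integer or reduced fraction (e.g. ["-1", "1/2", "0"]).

["-1", "1", "0"]

Write exponents as rows Θ,M,T / cols X1,X2,X3:
  Θ: [ 1  1  2]
  M: [ 1  1  1]
  T: [ 0  0  1]
Row reduction gives pivot columns X1,X3; rank = 2
Pivot set = {X1,X3}, free = {X2}
RREF:
  r0: [   1    1    0]
  r1: [   0    0    1]
  r2: [   0    0    0]
Fix exponent of X2 at 1; solve each RREF row for its pivot's exponent:
  r0: exp(X1) + (1)·1 = 0 ⇒ exp(X1) = -1
  r1: exp(X3) + (0)·1 = 0 ⇒ exp(X3) = 0
Π_1 = X1^-1 · X2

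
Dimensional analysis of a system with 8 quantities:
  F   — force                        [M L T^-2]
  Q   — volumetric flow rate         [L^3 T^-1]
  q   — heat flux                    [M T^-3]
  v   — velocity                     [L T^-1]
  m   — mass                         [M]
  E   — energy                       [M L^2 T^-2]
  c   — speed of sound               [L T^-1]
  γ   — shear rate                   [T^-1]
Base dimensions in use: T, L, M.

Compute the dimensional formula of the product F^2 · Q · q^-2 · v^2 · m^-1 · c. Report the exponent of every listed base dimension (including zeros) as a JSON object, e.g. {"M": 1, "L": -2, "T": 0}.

Write exponents as rows T,L,M / cols F,Q,q,v,m,E,c,γ:
  T: [-2 -1 -3 -1  0 -2 -1 -1]
  L: [ 1  3  0  1  0  2  1  0]
  M: [ 1  0  1  0  1  1  0  0]
  [T]: (2)·-2+(1)·-1+(-2)·-3+(2)·-1+(-1)·0+(1)·-1 = -2
  [L]: (2)·1+(1)·3+(-2)·0+(2)·1+(-1)·0+(1)·1 = 8
  [M]: (2)·1+(1)·0+(-2)·1+(2)·0+(-1)·1+(1)·0 = -1
⇒ T^-2 L^8 M^-1

{"T": -2, "L": 8, "M": -1}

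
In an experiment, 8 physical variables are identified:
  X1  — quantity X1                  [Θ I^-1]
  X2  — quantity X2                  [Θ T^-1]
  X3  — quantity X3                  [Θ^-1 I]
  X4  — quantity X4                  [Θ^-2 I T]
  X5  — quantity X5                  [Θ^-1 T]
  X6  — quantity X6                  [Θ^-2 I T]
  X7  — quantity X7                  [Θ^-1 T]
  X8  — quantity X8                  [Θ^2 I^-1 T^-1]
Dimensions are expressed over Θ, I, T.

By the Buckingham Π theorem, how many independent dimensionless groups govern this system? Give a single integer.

6

Exponent matrix [Θ,I,T] × [X1,X2,X3,X4,X5,X6,X7,X8]:
  Θ: [ 1  1 -1 -2 -1 -2 -1  2]
  I: [-1  0  1  1  0  1  0 -1]
  T: [ 0 -1  0  1  1  1  1 -1]
Row reduction gives pivot columns X1,X2; rank = 2
n=8, r=2 ⇒ 6 dimensionless groups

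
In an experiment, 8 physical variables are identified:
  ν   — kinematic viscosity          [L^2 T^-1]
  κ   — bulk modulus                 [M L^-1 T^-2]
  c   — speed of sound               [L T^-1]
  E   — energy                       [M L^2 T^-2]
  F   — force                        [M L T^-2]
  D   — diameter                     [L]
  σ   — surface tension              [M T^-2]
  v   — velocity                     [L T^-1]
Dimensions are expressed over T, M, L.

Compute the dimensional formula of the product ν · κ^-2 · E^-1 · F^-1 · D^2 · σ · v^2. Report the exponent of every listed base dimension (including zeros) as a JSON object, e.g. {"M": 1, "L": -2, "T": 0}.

Write exponents as rows T,M,L / cols ν,κ,c,E,F,D,σ,v:
  T: [-1 -2 -1 -2 -2  0 -2 -1]
  M: [ 0  1  0  1  1  0  1  0]
  L: [ 2 -1  1  2  1  1  0  1]
  [T]: (1)·-1+(-2)·-2+(-1)·-2+(-1)·-2+(2)·0+(1)·-2+(2)·-1 = 3
  [M]: (1)·0+(-2)·1+(-1)·1+(-1)·1+(2)·0+(1)·1+(2)·0 = -3
  [L]: (1)·2+(-2)·-1+(-1)·2+(-1)·1+(2)·1+(1)·0+(2)·1 = 5
⇒ T^3 M^-3 L^5

{"T": 3, "M": -3, "L": 5}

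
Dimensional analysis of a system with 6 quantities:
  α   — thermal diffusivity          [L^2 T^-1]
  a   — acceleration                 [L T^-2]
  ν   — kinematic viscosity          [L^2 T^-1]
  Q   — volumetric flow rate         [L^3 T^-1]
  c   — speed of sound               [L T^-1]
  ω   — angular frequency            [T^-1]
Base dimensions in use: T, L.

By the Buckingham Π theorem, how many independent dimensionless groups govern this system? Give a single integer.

Exponent matrix [T,L] × [α,a,ν,Q,c,ω]:
  T: [-1 -2 -1 -1 -1 -1]
  L: [ 2  1  2  3  1  0]
RREF → pivots at {α,a} ⇒ r = 2
Π count = n − r = 6 − 2 = 4

4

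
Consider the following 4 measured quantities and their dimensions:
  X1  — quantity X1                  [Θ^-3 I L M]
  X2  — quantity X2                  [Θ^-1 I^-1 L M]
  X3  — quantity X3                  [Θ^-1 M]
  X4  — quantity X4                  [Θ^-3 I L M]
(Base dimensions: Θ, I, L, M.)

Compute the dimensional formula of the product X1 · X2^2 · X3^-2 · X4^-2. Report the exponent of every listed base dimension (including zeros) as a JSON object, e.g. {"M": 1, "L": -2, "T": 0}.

Dimensional matrix (Θ×I×L×M by X1×X2×X3×X4):
  Θ: [-3 -1 -1 -3]
  I: [ 1 -1  0  1]
  L: [ 1  1  0  1]
  M: [ 1  1  1  1]
  [Θ]: (1)·-3+(2)·-1+(-2)·-1+(-2)·-3 = 3
  [I]: (1)·1+(2)·-1+(-2)·0+(-2)·1 = -3
  [L]: (1)·1+(2)·1+(-2)·0+(-2)·1 = 1
  [M]: (1)·1+(2)·1+(-2)·1+(-2)·1 = -1
⇒ Θ^3 I^-3 L M^-1

{"Θ": 3, "I": -3, "L": 1, "M": -1}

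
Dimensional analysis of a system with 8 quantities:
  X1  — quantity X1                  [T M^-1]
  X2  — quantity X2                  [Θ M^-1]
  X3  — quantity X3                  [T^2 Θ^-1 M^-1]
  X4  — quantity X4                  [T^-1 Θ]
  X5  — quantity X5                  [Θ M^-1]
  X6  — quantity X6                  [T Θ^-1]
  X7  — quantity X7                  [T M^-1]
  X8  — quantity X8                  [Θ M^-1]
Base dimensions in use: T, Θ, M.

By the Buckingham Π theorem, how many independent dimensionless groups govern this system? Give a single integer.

Exponent matrix [T,Θ,M] × [X1,X2,X3,X4,X5,X6,X7,X8]:
  T: [ 1  0  2 -1  0  1  1  0]
  Θ: [ 0  1 -1  1  1 -1  0  1]
  M: [-1 -1 -1  0 -1  0 -1 -1]
Echelon form has 2 nonzero rows (pivots: X1,X2)
8 vars − rank 2 = 6 Π groups

6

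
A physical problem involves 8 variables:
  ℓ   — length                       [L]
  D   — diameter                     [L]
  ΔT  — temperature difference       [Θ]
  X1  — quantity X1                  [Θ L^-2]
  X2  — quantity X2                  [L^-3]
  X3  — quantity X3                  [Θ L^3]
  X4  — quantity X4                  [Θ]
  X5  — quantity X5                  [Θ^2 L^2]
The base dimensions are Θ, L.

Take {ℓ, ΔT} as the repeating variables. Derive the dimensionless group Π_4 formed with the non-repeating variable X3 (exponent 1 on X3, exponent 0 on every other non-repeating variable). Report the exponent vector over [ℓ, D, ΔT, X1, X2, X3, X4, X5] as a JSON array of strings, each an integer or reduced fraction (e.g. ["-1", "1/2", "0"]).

["-3", "0", "-1", "0", "0", "1", "0", "0"]

Dimensional matrix (Θ×L by ℓ×D×ΔT×X1×X2×X3×X4×X5):
  Θ: [ 0  0  1  1  0  1  1  2]
  L: [ 1  1  0 -2 -3  3  0  2]
RREF → pivots at {ℓ,ΔT} ⇒ r = 2
Pivot set = {ℓ,ΔT}, free = {D,X1,X2,X3,X4,X5}
RREF:
  r0: [   1    1    0   -2   -3    3    0    2]
  r1: [   0    0    1    1    0    1    1    2]
Fix exponent of X3 at 1, D at 0, X1 at 0, X2 at 0, X4 at 0, X5 at 0; solve each RREF row for its pivot's exponent:
  r0: exp(ℓ) + (3)·1 = 0 ⇒ exp(ℓ) = -3
  r1: exp(ΔT) + (1)·1 = 0 ⇒ exp(ΔT) = -1
Π_4 = ℓ^-3 · ΔT^-1 · X3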